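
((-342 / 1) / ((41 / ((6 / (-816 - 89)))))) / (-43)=-2052 / 1595515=-0.00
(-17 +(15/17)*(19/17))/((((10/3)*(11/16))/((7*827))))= -642995808/15895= -40452.71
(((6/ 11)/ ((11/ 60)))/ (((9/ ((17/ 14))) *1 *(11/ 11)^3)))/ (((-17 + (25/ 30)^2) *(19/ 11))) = -12240/ 858781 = -0.01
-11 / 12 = -0.92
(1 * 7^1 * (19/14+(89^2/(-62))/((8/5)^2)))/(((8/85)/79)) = -9055036485/31744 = -285251.91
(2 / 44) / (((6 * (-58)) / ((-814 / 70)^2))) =-15059 / 852600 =-0.02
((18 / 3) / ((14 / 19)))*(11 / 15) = 209 / 35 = 5.97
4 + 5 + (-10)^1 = -1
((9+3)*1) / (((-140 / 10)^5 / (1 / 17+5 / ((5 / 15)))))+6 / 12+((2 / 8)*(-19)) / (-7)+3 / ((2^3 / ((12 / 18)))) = 408074 / 285719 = 1.43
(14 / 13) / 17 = 0.06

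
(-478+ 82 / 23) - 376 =-19560 / 23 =-850.43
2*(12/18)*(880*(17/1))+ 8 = 59864/3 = 19954.67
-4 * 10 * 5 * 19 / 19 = -200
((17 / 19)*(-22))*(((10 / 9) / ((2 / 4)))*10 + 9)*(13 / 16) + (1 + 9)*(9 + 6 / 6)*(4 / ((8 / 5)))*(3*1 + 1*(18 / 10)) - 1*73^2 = -6331583 / 1368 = -4628.35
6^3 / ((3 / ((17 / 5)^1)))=1224 / 5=244.80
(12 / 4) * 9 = 27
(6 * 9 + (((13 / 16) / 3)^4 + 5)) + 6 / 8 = 317206417 / 5308416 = 59.76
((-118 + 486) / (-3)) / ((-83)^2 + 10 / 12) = -736 / 41339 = -0.02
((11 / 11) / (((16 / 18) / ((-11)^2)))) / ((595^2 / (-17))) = -1089 / 166600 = -0.01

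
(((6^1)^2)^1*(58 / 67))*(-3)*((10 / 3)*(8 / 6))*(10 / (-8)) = 34800 / 67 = 519.40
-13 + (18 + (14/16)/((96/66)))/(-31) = -53965/3968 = -13.60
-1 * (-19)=19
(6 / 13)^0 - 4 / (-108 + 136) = 6 / 7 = 0.86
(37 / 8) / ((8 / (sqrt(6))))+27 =37 * sqrt(6) / 64+27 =28.42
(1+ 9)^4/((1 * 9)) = 10000/9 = 1111.11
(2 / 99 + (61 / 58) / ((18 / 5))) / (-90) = -3587 / 1033560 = -0.00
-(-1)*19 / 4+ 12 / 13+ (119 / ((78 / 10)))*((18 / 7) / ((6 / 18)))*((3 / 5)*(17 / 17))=76.29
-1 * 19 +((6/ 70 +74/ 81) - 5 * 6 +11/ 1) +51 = 39688/ 2835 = 14.00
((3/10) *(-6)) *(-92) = 828/5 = 165.60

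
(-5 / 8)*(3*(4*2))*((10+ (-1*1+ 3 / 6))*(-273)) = 77805 / 2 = 38902.50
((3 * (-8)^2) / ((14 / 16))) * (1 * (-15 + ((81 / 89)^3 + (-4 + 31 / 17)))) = -3603.59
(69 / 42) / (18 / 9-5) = -0.55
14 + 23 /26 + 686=18223 /26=700.88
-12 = -12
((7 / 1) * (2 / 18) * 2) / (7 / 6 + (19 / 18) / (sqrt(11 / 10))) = 6468 / 1241-532 * sqrt(110) / 1241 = 0.72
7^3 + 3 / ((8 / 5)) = 2759 / 8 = 344.88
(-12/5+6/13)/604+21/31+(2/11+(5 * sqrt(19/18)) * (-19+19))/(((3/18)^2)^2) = 236.31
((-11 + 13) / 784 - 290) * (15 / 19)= -1705185 / 7448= -228.95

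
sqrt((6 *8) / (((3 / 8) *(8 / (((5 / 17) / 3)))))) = 4 *sqrt(255) / 51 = 1.25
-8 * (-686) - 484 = 5004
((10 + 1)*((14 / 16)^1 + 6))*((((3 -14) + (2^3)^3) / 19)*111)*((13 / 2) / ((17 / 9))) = 3936424635 / 5168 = 761692.07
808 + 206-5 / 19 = 1013.74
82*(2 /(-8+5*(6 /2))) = 164 /7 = 23.43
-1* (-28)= 28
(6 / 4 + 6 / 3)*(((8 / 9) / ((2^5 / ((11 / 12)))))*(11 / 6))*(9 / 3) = 847 / 1728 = 0.49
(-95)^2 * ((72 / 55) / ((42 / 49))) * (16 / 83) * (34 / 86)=41240640 / 39259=1050.48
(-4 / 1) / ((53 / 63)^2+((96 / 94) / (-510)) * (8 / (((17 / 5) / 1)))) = -215643708 / 37900631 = -5.69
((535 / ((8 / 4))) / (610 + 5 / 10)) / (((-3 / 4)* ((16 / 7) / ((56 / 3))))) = -52430 / 10989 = -4.77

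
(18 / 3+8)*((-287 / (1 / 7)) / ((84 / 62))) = -62279 / 3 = -20759.67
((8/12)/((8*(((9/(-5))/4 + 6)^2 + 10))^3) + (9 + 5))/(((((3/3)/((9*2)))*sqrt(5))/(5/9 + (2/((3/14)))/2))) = 588.53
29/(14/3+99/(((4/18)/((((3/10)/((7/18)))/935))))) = 517650/89861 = 5.76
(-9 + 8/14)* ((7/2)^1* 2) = -59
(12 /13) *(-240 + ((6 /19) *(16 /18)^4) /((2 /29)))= -39415744 /180063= -218.90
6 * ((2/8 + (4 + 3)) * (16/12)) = 58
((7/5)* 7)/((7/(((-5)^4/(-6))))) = -875/6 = -145.83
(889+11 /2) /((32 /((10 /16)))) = 8945 /512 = 17.47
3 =3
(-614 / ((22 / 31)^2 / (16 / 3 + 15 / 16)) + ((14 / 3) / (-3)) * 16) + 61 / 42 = -1870582675 / 243936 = -7668.33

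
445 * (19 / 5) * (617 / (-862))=-1043347 / 862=-1210.38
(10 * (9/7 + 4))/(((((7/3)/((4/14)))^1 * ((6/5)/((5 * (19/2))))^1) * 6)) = 87875/2058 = 42.70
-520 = -520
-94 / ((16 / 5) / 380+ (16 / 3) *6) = -22325 / 7602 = -2.94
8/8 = 1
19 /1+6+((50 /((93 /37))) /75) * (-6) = 2177 /93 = 23.41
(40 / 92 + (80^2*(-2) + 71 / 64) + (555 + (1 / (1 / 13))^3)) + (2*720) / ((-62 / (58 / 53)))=-24358783989 / 2418496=-10071.87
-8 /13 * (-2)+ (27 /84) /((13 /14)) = 41 /26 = 1.58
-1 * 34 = -34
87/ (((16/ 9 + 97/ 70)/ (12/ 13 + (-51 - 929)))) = -697621680/ 25909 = -26925.84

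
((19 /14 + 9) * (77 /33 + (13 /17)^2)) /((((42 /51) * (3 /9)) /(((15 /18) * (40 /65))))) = 1834250 /32487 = 56.46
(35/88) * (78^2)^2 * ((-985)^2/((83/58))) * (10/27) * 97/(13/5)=125919080830725000/913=137917941764211.39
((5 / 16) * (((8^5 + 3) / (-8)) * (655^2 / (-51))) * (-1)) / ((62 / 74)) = -2601021980875 / 202368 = -12852931.20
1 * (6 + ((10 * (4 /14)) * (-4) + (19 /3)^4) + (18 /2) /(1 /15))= 985714 /567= 1738.47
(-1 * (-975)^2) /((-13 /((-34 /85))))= -29250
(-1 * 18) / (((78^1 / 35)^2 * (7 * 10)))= -35 / 676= -0.05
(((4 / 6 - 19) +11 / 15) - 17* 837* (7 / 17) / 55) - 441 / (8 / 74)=-924743 / 220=-4203.38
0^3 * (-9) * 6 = 0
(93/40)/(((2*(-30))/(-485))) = 3007/160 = 18.79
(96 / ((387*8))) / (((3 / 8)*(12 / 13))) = 104 / 1161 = 0.09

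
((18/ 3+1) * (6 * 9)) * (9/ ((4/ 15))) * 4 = 51030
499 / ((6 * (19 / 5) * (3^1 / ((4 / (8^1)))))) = 2495 / 684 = 3.65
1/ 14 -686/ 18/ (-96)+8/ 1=51217/ 6048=8.47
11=11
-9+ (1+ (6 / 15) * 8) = -24 / 5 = -4.80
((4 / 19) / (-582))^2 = 4 / 30569841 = 0.00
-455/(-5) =91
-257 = -257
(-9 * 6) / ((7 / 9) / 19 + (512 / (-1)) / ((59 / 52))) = 544806 / 4552291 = 0.12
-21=-21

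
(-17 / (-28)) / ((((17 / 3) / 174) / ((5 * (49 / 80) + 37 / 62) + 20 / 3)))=190965 / 992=192.51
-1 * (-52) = 52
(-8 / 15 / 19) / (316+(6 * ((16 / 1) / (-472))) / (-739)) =-43601 / 490838685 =-0.00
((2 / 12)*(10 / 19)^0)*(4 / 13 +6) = 41 / 39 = 1.05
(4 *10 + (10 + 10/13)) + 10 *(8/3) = 3020/39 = 77.44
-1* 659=-659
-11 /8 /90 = -11 /720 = -0.02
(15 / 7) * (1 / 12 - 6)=-355 / 28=-12.68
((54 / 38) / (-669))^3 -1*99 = -7530270665976 / 76063340053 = -99.00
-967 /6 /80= -2.01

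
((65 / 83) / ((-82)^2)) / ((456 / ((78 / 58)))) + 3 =7380209453 / 2460069536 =3.00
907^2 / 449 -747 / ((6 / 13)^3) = -62132023 / 10776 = -5765.78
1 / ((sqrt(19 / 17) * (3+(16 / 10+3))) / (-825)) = -4125 * sqrt(323) / 722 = -102.68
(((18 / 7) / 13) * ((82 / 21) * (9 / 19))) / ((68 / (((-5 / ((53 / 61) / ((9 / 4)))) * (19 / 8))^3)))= -8265742450927875 / 52828210233344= -156.46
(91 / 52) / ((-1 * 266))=-1 / 152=-0.01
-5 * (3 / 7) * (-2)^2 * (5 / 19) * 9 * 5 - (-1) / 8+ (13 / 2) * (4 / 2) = -94035 / 1064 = -88.38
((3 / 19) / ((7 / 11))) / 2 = 33 / 266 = 0.12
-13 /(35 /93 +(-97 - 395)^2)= -1209 /22511987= -0.00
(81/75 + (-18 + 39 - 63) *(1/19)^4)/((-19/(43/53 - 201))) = 7464383274/656166235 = 11.38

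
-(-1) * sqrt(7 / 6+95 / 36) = sqrt(137) / 6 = 1.95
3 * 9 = 27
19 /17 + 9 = 172 /17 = 10.12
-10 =-10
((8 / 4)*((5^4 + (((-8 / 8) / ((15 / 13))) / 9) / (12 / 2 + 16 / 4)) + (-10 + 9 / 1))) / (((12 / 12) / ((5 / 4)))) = 842387 / 540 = 1559.98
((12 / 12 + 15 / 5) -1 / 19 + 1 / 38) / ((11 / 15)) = 5.42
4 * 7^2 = 196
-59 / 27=-2.19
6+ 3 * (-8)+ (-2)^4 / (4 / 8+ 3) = -94 / 7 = -13.43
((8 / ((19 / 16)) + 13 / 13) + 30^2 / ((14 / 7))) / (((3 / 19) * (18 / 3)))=483.17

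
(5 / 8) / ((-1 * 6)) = -0.10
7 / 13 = 0.54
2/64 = 1/32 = 0.03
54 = 54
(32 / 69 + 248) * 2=34288 / 69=496.93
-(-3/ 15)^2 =-1/ 25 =-0.04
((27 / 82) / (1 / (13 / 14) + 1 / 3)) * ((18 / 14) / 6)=3159 / 63140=0.05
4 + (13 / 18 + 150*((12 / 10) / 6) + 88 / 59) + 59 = 101117 / 1062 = 95.21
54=54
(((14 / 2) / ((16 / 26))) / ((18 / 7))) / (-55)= -637 / 7920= -0.08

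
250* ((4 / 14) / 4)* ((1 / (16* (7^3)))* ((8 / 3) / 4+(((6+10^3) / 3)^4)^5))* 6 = 70443290094337780239377474460145279767189267371062500906619375 / 11162359129068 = 6310788721256582194161012000000000000000000000000.00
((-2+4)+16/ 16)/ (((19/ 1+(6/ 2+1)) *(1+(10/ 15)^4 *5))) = 243/ 3703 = 0.07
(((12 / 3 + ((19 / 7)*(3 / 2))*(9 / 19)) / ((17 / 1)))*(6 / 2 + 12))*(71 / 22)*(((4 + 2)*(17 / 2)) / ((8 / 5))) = 538.12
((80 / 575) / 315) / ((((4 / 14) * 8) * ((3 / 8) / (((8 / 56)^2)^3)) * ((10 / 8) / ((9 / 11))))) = 32 / 11161948875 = 0.00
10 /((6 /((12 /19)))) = 20 /19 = 1.05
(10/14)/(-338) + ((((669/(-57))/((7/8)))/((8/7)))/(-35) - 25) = -5544351/224770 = -24.67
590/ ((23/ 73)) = 1872.61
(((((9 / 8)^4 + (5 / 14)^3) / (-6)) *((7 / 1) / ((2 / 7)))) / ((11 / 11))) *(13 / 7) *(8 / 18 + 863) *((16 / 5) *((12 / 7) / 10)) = -233809954729 / 39513600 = -5917.20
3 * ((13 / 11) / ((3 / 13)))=169 / 11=15.36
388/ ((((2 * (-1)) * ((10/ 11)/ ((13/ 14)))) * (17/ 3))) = -41613/ 1190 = -34.97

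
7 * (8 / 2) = 28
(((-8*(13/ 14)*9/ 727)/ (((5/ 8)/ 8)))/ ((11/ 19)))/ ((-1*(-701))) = -569088/ 196206395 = -0.00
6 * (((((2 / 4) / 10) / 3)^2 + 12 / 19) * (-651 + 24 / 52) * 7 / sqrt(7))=-121834361 * sqrt(7) / 49400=-6525.17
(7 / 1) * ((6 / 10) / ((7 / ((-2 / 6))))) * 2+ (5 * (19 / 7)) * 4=53.89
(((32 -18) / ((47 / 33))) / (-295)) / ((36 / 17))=-1309 / 83190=-0.02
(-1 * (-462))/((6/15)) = 1155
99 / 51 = 33 / 17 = 1.94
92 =92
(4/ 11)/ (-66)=-2/ 363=-0.01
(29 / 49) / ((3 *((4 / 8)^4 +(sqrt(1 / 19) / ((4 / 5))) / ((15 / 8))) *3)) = 0.31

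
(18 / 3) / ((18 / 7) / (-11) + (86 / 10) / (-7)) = -2310 / 563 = -4.10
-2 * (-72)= 144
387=387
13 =13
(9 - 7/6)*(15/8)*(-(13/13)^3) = -235/16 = -14.69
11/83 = 0.13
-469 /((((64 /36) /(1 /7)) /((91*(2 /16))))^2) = -6420141 /16384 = -391.85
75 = 75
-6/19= -0.32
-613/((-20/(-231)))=-141603/20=-7080.15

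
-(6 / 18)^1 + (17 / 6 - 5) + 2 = -1 / 2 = -0.50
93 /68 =1.37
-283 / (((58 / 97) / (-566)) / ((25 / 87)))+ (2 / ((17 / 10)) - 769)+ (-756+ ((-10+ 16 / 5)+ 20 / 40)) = 32360404967 / 428910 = 75448.01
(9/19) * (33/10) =297/190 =1.56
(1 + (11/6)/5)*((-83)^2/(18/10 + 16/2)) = 282449/294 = 960.71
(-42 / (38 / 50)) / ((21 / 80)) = -4000 / 19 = -210.53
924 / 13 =71.08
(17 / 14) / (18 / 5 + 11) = 85 / 1022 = 0.08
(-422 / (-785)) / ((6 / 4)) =844 / 2355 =0.36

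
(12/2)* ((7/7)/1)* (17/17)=6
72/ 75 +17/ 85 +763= 764.16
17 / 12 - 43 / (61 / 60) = -29923 / 732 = -40.88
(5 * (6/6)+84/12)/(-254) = -6/127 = -0.05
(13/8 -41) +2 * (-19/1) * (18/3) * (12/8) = -3051/8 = -381.38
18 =18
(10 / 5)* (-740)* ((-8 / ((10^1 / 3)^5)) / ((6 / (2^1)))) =9.59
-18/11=-1.64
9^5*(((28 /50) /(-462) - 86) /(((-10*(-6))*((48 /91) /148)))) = -522456841179 /22000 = -23748038.24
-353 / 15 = -23.53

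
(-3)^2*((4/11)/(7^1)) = 36/77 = 0.47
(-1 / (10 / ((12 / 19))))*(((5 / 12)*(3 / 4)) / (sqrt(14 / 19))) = -3*sqrt(266) / 2128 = -0.02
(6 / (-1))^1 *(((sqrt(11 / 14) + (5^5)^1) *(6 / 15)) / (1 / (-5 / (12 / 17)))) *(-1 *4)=-212500-34 *sqrt(154) / 7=-212560.28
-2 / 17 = -0.12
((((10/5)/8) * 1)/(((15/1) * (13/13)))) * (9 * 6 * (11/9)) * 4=22/5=4.40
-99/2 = -49.50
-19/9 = -2.11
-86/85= -1.01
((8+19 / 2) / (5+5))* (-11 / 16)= -77 / 64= -1.20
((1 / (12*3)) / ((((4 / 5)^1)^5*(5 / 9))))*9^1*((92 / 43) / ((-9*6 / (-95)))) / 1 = 1365625 / 264192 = 5.17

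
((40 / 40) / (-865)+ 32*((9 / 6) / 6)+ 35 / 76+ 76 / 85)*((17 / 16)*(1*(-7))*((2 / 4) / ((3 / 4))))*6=-73172897 / 262960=-278.27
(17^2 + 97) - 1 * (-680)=1066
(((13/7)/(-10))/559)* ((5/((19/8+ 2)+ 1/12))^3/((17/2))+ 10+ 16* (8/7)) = -2073843369/219399076085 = -0.01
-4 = -4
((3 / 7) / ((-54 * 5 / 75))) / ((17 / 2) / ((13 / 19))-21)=65 / 4683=0.01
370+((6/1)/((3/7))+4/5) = 1924/5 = 384.80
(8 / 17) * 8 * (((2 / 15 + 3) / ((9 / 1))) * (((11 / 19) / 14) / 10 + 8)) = 10.49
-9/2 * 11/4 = -99/8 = -12.38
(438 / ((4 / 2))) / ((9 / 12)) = 292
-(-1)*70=70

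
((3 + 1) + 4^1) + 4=12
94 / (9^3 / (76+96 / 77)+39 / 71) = 39696952 / 4217415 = 9.41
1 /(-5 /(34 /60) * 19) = -17 /2850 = -0.01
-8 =-8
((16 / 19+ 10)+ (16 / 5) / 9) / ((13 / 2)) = 19148 / 11115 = 1.72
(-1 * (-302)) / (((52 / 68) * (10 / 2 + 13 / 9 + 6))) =23103 / 728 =31.73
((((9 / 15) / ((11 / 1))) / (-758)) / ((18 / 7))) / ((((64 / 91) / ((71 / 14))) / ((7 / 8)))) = -0.00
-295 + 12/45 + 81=-3206/15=-213.73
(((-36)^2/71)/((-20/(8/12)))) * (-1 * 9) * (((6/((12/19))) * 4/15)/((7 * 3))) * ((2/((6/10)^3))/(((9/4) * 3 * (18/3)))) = 6080/40257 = 0.15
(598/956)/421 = 299/201238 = 0.00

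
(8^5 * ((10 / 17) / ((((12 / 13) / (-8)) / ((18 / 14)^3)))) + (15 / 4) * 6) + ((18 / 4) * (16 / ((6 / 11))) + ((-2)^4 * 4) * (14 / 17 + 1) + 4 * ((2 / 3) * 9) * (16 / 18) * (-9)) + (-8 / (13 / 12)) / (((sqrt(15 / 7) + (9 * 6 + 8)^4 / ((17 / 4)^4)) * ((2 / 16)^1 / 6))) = -5390356696358805951837376419673 / 15185457321677186458722262 + 32144290288128 * sqrt(105) / 1302131480164396026301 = -354968.35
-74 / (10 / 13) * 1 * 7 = -3367 / 5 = -673.40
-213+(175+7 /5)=-183 /5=-36.60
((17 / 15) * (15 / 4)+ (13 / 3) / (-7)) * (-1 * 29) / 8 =-8845 / 672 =-13.16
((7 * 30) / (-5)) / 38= -21 / 19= -1.11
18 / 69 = 6 / 23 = 0.26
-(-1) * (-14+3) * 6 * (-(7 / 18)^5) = 0.59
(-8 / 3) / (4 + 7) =-8 / 33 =-0.24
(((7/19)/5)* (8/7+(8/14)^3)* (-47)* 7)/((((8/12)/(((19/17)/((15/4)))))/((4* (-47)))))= 8058432/2975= 2708.72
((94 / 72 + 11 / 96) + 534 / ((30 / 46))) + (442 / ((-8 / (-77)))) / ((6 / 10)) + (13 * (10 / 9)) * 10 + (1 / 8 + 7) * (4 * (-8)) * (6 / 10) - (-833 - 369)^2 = -45980343 / 32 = -1436885.72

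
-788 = -788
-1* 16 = -16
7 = 7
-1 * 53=-53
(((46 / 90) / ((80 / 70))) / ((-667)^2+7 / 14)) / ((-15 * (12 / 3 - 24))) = 161 / 48048066000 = 0.00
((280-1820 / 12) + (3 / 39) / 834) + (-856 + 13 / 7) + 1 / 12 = -110156513 / 151788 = -725.73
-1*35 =-35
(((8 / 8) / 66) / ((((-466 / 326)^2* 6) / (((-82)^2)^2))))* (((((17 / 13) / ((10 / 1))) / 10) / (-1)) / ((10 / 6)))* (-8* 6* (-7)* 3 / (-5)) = 428843502579408 / 4852079375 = 88383.45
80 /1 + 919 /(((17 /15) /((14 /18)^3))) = 1906565 /4131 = 461.53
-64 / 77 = -0.83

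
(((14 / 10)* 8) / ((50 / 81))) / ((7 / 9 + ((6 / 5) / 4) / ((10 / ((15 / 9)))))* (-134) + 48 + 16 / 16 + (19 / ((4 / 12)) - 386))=-40824 / 879575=-0.05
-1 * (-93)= 93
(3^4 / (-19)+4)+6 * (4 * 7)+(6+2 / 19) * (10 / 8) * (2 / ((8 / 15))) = 14923 / 76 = 196.36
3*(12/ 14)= 18/ 7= 2.57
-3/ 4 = -0.75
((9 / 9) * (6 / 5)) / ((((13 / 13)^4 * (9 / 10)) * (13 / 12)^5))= 331776 / 371293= 0.89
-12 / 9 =-4 / 3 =-1.33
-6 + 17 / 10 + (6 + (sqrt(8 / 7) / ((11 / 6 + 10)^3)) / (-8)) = 17 / 10 - 54 * sqrt(14) / 2505377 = 1.70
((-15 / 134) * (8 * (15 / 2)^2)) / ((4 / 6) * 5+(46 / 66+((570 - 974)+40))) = 111375 / 795893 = 0.14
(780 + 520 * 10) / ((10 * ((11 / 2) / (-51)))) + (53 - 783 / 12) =-5557.34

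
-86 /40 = -43 /20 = -2.15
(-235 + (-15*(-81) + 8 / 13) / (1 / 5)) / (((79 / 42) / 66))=205025.43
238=238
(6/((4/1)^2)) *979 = 2937/8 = 367.12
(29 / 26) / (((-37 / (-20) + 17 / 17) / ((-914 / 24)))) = -66265 / 4446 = -14.90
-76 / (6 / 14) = -532 / 3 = -177.33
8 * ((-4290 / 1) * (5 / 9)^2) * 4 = -1144000 / 27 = -42370.37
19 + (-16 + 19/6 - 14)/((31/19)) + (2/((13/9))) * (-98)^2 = 32160367/2418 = 13300.40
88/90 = 44/45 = 0.98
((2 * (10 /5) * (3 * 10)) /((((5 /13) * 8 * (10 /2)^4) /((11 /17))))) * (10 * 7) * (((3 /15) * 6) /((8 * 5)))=9009 /106250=0.08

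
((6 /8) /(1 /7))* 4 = 21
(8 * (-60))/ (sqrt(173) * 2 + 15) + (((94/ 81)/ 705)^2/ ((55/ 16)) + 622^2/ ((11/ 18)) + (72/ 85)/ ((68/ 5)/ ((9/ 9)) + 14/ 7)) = 5305124770825701748/ 8379621446625-960 * sqrt(173)/ 467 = 633071.34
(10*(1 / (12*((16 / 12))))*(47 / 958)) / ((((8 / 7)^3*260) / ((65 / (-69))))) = -80605 / 1083015168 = -0.00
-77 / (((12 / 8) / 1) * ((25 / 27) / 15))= -4158 / 5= -831.60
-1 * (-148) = 148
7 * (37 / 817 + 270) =1544389 / 817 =1890.32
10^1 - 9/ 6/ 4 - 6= 29/ 8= 3.62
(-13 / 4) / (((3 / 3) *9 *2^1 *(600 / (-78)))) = 169 / 7200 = 0.02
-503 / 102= -4.93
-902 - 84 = -986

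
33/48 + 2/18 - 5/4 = -65/144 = -0.45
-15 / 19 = -0.79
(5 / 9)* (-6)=-10 / 3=-3.33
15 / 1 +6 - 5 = 16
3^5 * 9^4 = 1594323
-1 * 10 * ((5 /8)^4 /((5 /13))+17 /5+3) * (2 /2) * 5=-695985 /2048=-339.84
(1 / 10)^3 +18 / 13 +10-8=44013 / 13000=3.39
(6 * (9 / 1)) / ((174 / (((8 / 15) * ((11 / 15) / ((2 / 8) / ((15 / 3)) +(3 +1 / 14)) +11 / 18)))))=5324 / 38019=0.14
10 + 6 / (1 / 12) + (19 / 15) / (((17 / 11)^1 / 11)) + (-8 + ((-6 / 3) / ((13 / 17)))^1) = 266527 / 3315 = 80.40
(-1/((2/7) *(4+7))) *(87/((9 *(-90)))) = 203/5940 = 0.03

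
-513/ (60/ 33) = -5643/ 20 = -282.15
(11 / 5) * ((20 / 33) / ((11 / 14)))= 56 / 33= 1.70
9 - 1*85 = -76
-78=-78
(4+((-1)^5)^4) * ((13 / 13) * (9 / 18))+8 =21 / 2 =10.50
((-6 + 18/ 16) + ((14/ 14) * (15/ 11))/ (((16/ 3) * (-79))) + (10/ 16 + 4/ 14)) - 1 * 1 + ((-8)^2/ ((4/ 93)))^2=215497723753/ 97328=2214139.03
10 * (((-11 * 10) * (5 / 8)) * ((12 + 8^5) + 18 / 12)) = -90149125 / 4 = -22537281.25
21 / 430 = 0.05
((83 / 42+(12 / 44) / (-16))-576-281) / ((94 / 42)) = -3160231 / 8272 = -382.04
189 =189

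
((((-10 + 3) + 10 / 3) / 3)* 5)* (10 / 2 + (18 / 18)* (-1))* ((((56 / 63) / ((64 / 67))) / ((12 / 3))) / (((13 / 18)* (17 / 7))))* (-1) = 25795 / 7956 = 3.24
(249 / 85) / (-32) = -249 / 2720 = -0.09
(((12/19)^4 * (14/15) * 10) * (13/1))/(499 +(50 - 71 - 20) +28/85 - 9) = 71285760/1659116651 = 0.04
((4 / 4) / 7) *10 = 10 / 7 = 1.43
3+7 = 10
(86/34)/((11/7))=301/187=1.61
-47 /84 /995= -47 /83580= -0.00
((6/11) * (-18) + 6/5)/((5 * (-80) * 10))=237/110000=0.00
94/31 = 3.03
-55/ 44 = -5/ 4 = -1.25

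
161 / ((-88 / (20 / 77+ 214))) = -189727 / 484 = -392.00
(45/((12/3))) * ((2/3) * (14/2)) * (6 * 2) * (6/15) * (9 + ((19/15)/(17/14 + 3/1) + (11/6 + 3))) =1050714/295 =3561.74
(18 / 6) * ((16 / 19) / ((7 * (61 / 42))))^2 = 27648 / 1343281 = 0.02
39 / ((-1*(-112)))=39 / 112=0.35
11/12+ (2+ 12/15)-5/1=-77/60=-1.28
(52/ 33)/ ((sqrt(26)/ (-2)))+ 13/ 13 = 1 - 4 * sqrt(26)/ 33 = 0.38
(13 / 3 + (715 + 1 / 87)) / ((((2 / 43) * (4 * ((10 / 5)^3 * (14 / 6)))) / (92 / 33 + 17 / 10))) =1328491063 / 1429120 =929.59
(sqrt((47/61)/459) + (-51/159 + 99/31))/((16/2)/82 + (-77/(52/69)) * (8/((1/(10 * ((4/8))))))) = -1257880/1789455377 - 533 * sqrt(146217)/20329868574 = -0.00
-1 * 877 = -877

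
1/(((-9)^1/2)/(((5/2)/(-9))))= 5/81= 0.06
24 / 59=0.41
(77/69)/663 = 77/45747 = 0.00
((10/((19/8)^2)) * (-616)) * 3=-1182720/361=-3276.23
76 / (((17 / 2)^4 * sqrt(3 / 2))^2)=0.00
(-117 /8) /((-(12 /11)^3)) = 17303 /1536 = 11.26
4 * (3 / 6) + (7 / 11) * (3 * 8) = 190 / 11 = 17.27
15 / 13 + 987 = 12846 / 13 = 988.15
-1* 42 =-42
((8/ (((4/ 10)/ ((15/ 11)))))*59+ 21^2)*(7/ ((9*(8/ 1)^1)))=52619/ 264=199.31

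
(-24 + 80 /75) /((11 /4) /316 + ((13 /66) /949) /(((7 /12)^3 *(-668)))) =-20000076322688 /7588080975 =-2635.72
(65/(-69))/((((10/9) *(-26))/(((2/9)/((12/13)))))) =13/1656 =0.01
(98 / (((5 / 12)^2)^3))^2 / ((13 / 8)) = 685041829640404992 / 3173828125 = 215840871.86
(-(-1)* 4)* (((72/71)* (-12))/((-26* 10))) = 864/4615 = 0.19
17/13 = 1.31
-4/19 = -0.21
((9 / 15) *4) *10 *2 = 48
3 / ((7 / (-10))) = -30 / 7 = -4.29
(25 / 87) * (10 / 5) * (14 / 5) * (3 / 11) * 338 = 47320 / 319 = 148.34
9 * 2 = 18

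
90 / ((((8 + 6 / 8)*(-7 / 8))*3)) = -192 / 49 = -3.92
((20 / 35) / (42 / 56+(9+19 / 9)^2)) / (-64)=-81 / 1126804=-0.00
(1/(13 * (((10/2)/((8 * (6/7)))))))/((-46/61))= -1464/10465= -0.14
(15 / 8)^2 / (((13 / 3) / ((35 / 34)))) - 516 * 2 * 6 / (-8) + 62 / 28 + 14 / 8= 154214751 / 198016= 778.80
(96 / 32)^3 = 27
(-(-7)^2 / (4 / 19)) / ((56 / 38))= -2527 / 16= -157.94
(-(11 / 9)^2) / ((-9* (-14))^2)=-121 / 1285956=-0.00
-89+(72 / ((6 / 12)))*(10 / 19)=-251 / 19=-13.21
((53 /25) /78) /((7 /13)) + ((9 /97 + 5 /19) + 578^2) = 334084.41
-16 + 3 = -13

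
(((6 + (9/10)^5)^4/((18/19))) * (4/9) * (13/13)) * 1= 885.05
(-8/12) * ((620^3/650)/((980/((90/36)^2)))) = -2979100/1911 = -1558.92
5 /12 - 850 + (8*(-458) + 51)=-53551 /12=-4462.58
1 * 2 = 2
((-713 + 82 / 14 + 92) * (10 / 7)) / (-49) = 43060 / 2401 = 17.93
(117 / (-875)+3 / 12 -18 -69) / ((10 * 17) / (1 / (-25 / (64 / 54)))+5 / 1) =1216372 / 50133125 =0.02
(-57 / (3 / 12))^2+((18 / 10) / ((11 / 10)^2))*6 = 6291144 / 121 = 51992.93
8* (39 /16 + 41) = 695 /2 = 347.50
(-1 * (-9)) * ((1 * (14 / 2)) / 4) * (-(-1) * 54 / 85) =1701 / 170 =10.01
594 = 594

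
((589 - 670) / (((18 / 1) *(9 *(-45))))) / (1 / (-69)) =-0.77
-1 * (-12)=12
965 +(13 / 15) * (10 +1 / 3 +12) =984.36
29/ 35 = 0.83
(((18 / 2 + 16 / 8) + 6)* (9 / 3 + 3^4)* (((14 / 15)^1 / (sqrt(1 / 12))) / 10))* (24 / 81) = 53312* sqrt(3) / 675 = 136.80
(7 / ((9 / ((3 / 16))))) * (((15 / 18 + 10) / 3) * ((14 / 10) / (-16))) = -637 / 13824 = -0.05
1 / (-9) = -1 / 9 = -0.11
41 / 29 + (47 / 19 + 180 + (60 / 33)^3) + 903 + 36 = 827912341 / 733381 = 1128.90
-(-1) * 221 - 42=179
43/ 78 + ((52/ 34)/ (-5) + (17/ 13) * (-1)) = -7043/ 6630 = -1.06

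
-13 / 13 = -1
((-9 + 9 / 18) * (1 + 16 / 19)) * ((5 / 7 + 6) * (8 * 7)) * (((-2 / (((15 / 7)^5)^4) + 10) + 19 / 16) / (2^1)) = -332907065674004570965030055899 / 10108780459442138671875000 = -32932.47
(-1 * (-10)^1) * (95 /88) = 475 /44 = 10.80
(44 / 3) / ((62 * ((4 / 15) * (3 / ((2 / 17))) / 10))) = 550 / 1581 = 0.35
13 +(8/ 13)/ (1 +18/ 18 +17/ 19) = 9447/ 715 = 13.21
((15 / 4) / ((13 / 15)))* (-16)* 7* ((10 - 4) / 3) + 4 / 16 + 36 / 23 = -1157029 / 1196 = -967.42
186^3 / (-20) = -1608714 / 5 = -321742.80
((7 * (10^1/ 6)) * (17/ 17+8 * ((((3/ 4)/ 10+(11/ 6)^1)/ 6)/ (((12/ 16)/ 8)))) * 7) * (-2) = -4596.32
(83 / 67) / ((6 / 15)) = 415 / 134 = 3.10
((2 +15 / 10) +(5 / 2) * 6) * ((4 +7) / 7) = 407 / 14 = 29.07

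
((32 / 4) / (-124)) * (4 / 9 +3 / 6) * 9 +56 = 1719 / 31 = 55.45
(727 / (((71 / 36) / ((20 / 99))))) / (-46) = -29080 / 17963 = -1.62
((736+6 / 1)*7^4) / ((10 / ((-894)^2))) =711936250956 / 5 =142387250191.20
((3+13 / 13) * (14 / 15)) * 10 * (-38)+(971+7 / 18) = -8051 / 18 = -447.28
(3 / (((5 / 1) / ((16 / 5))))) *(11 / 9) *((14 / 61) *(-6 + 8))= 4928 / 4575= 1.08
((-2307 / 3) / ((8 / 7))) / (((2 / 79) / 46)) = -9780911 / 8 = -1222613.88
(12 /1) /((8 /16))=24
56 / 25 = 2.24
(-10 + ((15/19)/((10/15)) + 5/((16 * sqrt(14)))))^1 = -8.73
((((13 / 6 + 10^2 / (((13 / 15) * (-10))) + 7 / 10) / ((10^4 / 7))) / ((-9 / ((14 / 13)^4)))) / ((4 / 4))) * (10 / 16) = 28420637 / 50124555000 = 0.00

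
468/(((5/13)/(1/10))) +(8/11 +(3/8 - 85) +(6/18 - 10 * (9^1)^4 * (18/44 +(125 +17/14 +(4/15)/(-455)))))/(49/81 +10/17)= -2290217401639197/328928600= -6962658.16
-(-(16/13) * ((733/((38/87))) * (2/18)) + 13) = 216.50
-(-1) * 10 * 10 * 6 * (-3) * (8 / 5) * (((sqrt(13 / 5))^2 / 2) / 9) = -416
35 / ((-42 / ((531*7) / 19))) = -6195 / 38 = -163.03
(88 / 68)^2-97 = -27549 / 289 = -95.33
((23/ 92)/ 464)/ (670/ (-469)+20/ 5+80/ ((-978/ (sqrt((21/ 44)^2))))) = 12551/ 58991104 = 0.00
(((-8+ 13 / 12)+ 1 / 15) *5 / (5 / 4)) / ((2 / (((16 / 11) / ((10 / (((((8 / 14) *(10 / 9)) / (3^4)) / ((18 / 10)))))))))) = -4384 / 505197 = -0.01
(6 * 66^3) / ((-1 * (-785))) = 1724976 / 785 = 2197.42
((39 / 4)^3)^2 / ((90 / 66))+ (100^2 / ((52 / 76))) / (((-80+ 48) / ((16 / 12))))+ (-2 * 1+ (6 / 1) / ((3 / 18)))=502721114303 / 798720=629408.45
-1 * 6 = -6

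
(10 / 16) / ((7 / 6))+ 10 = 295 / 28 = 10.54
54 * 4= 216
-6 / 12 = -1 / 2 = -0.50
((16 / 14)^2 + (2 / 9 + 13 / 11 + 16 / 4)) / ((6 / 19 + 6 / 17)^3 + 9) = 1096912289117 / 1520119542249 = 0.72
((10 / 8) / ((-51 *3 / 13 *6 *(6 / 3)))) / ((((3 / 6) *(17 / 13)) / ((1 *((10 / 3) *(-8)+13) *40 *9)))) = 66.60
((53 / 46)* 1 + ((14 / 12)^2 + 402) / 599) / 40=905429 / 19838880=0.05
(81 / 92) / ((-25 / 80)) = -324 / 115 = -2.82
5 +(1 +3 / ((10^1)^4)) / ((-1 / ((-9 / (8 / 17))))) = 1930459 / 80000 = 24.13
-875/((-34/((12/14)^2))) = 18.91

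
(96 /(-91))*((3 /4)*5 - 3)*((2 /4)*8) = -288 /91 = -3.16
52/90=26/45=0.58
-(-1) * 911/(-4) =-911/4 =-227.75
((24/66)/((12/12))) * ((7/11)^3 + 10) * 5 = 273060/14641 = 18.65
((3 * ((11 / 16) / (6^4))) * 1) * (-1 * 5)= -55 / 6912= -0.01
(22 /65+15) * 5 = 997 /13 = 76.69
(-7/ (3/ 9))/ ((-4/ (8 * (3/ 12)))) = 21/ 2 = 10.50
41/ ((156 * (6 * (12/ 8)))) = 41/ 1404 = 0.03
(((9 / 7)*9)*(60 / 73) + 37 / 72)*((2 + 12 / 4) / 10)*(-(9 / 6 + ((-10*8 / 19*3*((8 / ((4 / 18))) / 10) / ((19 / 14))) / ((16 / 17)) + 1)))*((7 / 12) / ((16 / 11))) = 66.54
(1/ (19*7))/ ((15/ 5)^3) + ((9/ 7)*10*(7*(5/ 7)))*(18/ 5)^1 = 231.43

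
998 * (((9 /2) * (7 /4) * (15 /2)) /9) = 52395 /8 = 6549.38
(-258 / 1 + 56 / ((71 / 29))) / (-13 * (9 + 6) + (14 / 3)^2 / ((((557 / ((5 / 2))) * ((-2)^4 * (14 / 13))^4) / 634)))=1074964484063232 / 891507704892025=1.21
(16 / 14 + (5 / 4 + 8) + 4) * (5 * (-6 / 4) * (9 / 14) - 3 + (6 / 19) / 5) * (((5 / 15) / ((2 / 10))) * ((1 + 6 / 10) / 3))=-924079 / 9310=-99.26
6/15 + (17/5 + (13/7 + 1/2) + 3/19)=8399/1330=6.32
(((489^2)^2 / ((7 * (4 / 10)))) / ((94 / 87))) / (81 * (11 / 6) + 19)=4974560179767 / 44086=112837639.61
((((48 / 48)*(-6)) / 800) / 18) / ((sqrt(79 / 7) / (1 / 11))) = -0.00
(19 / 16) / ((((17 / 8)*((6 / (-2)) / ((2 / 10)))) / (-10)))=19 / 51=0.37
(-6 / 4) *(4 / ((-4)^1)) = 3 / 2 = 1.50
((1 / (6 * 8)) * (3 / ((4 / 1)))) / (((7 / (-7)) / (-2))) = 1 / 32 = 0.03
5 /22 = 0.23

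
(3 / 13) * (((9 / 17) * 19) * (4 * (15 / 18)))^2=974700 / 3757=259.44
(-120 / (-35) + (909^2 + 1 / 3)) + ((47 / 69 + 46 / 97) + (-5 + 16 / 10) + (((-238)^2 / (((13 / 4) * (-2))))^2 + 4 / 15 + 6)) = 3039180739652254 / 39589095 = 76768128.69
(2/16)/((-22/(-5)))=5/176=0.03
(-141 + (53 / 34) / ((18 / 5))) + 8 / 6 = -85211 / 612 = -139.23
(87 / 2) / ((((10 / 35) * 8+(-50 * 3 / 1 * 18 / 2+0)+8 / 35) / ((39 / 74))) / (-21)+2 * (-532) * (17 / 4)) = -2493855 / 252266284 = -0.01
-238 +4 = -234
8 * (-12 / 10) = -48 / 5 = -9.60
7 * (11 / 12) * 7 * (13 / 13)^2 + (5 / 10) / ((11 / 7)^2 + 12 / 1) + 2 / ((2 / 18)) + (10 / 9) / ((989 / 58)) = 1590737443 / 25243236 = 63.02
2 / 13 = 0.15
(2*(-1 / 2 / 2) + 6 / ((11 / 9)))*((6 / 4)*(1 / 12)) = 97 / 176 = 0.55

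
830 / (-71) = -830 / 71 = -11.69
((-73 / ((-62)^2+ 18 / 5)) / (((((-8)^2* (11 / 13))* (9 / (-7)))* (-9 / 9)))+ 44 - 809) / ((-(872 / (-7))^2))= 4569122048015 / 92684702195712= 0.05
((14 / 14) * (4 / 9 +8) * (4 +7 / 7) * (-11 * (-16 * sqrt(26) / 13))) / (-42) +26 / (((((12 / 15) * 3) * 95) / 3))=13 / 38- 33440 * sqrt(26) / 2457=-69.06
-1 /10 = -0.10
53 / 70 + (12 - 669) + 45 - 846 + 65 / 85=-1733209 / 1190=-1456.48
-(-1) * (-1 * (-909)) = 909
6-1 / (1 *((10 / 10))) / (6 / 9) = 9 / 2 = 4.50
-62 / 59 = -1.05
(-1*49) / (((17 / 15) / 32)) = -23520 / 17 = -1383.53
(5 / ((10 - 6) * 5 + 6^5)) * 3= 15 / 7796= 0.00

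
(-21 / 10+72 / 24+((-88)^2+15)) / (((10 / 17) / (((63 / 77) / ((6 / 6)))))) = 11872647 / 1100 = 10793.32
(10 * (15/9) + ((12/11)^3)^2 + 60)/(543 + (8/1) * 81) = 416416982/6329787453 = 0.07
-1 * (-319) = 319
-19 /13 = -1.46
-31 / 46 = -0.67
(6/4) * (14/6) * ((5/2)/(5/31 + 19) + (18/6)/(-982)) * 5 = 2601305/1166616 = 2.23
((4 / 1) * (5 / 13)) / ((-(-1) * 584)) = 5 / 1898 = 0.00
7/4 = 1.75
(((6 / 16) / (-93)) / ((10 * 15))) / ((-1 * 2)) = 1 / 74400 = 0.00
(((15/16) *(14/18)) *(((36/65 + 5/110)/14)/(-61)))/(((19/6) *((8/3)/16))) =-2571/2651792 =-0.00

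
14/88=7/44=0.16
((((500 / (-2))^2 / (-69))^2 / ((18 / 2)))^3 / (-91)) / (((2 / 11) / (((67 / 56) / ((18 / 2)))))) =-2745538949966430664062500000000 / 451028530299718917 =-6087284429971.55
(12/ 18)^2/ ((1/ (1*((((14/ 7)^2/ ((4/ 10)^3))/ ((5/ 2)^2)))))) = 40/ 9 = 4.44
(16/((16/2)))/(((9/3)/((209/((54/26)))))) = 5434/81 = 67.09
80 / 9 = 8.89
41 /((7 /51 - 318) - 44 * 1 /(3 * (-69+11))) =-60639 /469745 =-0.13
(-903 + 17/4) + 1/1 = -3591/4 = -897.75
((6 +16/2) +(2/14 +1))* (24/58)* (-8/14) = -5088/1421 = -3.58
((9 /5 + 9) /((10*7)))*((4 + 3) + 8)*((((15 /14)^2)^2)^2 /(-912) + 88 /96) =33242312525157 /15702395555840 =2.12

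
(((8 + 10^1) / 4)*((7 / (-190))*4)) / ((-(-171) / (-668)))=4676 / 1805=2.59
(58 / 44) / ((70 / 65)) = 377 / 308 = 1.22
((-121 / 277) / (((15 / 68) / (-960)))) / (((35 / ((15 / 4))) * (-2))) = -197472 / 1939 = -101.84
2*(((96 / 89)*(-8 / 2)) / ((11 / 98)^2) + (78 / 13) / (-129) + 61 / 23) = -7239233982 / 10650541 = -679.71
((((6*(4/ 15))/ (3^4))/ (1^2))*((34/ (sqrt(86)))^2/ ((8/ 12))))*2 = 4624/ 5805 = 0.80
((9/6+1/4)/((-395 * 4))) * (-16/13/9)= 7/46215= 0.00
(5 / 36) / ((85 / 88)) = 0.14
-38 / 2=-19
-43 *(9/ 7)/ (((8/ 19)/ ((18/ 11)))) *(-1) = 66177/ 308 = 214.86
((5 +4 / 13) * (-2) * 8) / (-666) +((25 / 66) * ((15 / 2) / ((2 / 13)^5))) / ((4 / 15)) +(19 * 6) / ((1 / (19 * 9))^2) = 28095643854037 / 8126976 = 3457084.63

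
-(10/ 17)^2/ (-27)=100/ 7803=0.01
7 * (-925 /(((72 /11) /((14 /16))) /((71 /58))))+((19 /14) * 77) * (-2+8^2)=181051607 /33408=5419.41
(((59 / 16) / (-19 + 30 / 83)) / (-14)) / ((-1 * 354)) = -83 / 2079168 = -0.00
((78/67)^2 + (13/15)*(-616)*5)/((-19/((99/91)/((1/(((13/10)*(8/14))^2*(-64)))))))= -789187795968/146274065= -5395.27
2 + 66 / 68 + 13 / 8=4.60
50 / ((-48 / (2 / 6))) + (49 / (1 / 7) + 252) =42815 / 72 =594.65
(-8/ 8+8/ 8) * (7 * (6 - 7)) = 0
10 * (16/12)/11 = 40/33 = 1.21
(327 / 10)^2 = 106929 / 100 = 1069.29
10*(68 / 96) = 85 / 12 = 7.08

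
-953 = -953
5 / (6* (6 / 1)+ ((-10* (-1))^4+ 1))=5 / 10037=0.00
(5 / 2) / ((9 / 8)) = 2.22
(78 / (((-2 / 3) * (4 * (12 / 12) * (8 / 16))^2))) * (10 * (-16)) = 4680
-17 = -17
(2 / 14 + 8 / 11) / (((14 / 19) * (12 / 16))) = 2546 / 1617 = 1.57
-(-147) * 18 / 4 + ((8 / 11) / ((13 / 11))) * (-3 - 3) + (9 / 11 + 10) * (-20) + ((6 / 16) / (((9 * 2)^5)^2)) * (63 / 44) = 267130191859531867 / 605128075149312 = 441.44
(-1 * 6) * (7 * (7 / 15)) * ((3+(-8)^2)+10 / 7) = -6706 / 5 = -1341.20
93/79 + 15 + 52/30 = 21224/1185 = 17.91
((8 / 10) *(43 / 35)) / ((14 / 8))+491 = 602163 / 1225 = 491.56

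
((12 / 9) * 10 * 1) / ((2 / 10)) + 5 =215 / 3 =71.67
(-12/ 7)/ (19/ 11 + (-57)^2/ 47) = -1551/ 64106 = -0.02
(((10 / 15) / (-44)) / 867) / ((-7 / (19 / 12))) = 19 / 4806648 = 0.00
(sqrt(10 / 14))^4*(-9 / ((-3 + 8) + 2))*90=-20250 / 343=-59.04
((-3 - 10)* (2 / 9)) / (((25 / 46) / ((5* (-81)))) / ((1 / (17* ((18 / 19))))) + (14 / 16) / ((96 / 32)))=-90896 / 8497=-10.70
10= 10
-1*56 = -56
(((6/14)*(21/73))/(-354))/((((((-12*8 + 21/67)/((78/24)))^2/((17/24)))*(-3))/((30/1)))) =64484485/22658773343616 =0.00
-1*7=-7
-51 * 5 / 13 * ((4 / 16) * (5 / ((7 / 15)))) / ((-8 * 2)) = 19125 / 5824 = 3.28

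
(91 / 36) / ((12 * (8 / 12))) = 91 / 288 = 0.32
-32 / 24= -4 / 3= -1.33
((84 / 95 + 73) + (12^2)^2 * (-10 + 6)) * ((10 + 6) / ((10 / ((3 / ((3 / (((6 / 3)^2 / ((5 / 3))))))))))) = -755775456 / 2375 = -318221.24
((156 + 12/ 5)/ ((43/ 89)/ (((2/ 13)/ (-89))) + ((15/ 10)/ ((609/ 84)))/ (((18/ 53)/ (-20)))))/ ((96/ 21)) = -60291/ 507530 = -0.12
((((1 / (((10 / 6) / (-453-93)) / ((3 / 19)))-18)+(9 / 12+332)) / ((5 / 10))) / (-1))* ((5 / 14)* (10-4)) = -299847 / 266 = -1127.24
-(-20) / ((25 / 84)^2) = 28224 / 125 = 225.79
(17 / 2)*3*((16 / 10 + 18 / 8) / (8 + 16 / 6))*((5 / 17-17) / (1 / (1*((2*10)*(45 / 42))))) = -3294.84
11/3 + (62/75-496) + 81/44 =-1615897/3300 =-489.67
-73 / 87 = -0.84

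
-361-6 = -367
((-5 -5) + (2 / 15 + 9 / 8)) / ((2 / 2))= -1049 / 120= -8.74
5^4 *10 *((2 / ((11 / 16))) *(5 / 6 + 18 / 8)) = 1850000 / 33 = 56060.61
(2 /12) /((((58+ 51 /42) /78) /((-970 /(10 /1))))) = -17654 /829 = -21.30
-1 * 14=-14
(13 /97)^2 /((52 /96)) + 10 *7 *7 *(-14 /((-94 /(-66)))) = -2129994756 /442223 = -4816.56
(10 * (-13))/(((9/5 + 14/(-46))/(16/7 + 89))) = -4776525/602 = -7934.43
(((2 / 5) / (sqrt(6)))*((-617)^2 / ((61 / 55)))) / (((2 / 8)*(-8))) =-4187579*sqrt(6) / 366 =-28025.77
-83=-83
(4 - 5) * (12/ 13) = -12/ 13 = -0.92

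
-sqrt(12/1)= -2 * sqrt(3)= -3.46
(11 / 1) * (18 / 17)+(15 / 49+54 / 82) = 430728 / 34153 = 12.61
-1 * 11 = -11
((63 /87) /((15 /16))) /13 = 112 /1885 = 0.06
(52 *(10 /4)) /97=130 /97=1.34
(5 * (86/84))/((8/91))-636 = -27733/48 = -577.77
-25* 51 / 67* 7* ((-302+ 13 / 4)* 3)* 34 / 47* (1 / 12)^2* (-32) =-60437125 / 3149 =-19192.48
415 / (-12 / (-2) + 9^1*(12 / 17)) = 1411 / 42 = 33.60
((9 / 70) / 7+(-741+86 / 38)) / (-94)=6877469 / 875140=7.86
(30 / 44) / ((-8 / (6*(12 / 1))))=-135 / 22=-6.14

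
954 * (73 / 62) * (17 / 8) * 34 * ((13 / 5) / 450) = 14535833 / 31000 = 468.90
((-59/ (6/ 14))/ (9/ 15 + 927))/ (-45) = 413/ 125226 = 0.00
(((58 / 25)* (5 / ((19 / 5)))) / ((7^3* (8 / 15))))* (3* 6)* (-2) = -3915 / 6517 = -0.60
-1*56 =-56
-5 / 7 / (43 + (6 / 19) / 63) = -285 / 17159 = -0.02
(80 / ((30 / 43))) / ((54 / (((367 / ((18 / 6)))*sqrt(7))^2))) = 162165556 / 729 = 222449.32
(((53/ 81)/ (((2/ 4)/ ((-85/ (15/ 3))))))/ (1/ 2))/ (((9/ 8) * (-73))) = 28832/ 53217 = 0.54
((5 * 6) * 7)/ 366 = 35/ 61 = 0.57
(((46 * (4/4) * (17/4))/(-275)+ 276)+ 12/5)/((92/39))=5956431/50600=117.72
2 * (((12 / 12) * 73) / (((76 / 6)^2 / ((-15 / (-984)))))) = 3285 / 236816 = 0.01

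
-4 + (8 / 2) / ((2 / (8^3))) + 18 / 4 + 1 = 2051 / 2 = 1025.50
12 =12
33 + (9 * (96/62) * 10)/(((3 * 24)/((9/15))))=1059/31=34.16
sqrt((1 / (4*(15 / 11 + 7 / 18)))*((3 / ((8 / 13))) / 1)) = 3*sqrt(148863) / 1388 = 0.83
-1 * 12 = -12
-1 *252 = -252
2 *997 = 1994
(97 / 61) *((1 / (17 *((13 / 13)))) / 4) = 97 / 4148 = 0.02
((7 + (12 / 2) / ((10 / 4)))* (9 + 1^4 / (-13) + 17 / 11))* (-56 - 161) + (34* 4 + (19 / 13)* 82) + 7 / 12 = -181014671 / 8580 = -21097.28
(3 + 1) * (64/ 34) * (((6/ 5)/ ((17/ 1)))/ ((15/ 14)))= 3584/ 7225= 0.50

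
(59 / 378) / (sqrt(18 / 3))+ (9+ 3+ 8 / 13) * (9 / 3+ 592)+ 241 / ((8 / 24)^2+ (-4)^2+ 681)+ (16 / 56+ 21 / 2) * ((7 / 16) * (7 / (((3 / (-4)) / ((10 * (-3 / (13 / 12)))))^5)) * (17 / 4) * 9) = 59 * sqrt(6) / 2268+ 201979450955875186637 / 2329492282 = 86705353143.57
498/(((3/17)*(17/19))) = 3154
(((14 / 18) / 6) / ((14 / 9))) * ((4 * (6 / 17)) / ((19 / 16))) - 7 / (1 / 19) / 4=-42831 / 1292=-33.15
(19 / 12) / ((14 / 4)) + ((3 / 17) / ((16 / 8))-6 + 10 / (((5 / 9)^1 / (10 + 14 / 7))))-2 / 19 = 1427383 / 6783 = 210.44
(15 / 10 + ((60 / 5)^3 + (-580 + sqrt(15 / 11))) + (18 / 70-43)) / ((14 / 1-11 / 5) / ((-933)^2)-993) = -67439394297 / 60507689564-4352445 * sqrt(165) / 47541756086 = -1.12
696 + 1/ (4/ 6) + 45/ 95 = 26523/ 38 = 697.97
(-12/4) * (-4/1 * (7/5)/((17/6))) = 5.93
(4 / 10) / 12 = 1 / 30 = 0.03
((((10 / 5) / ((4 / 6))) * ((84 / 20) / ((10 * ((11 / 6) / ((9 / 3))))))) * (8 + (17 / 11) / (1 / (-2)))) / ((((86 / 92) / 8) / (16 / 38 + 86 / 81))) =128.44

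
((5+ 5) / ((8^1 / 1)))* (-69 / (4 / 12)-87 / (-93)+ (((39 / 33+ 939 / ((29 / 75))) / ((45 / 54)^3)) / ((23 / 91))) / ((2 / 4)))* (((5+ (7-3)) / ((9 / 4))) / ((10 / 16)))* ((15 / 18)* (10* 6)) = 15018809223104 / 1137235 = 13206425.43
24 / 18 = 1.33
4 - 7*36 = -248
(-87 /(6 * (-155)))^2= 841 /96100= 0.01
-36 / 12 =-3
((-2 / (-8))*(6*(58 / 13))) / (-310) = -87 / 4030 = -0.02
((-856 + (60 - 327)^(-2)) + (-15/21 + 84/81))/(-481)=1281007862/720090189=1.78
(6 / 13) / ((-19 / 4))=-24 / 247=-0.10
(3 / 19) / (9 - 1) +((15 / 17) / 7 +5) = 93077 / 18088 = 5.15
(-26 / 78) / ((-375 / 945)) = 21 / 25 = 0.84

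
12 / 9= 4 / 3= 1.33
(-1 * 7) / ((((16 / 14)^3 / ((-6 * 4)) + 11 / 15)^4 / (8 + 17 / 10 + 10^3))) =-122286042259934875 / 3510195379202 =-34837.39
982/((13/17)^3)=4824566/2197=2195.98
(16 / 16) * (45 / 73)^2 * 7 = 14175 / 5329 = 2.66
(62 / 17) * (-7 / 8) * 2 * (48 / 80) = -651 / 170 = -3.83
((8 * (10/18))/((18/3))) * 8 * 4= 23.70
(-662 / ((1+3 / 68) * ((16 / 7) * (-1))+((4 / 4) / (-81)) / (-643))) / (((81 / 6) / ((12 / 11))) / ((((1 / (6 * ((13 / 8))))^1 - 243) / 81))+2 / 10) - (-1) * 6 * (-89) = -13307252933919822 / 22008513539213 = -604.64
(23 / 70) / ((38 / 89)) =2047 / 2660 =0.77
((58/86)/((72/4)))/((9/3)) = 29/2322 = 0.01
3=3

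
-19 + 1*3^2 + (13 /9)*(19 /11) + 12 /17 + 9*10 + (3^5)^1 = 548996 /1683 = 326.20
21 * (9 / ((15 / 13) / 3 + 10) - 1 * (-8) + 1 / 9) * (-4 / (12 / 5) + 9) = 62216 / 45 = 1382.58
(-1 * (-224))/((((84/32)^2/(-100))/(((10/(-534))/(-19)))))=-1024000/319599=-3.20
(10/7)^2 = 100/49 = 2.04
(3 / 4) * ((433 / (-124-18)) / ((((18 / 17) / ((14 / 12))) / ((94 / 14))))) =-345967 / 20448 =-16.92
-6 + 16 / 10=-22 / 5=-4.40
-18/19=-0.95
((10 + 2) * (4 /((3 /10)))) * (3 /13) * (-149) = -71520 /13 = -5501.54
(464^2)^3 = 9979479338254336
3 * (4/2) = 6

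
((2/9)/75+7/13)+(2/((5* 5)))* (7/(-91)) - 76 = -662203/8775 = -75.46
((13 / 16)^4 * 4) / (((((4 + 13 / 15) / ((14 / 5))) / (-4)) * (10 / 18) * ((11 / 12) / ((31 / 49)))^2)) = -3.44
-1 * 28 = -28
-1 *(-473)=473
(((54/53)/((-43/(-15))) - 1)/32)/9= -1469/656352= -0.00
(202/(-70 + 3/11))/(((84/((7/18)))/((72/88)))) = -0.01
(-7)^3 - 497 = -840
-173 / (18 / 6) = -173 / 3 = -57.67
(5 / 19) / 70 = 1 / 266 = 0.00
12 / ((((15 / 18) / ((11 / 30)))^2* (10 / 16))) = 11616 / 3125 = 3.72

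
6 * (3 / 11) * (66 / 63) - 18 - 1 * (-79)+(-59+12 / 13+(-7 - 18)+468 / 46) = -21325 / 2093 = -10.19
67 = 67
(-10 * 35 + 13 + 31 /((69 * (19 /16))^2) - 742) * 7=-12981444161 /1718721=-7552.97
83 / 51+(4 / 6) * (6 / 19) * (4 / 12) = 1645 / 969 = 1.70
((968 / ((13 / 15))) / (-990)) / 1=-44 / 39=-1.13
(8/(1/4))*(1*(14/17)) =448/17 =26.35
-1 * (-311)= 311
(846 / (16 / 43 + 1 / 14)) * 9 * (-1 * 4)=-6111504 / 89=-68668.58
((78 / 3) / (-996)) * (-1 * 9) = 39 / 166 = 0.23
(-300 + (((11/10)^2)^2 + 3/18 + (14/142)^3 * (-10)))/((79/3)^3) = -28834126381323/1764640815290000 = -0.02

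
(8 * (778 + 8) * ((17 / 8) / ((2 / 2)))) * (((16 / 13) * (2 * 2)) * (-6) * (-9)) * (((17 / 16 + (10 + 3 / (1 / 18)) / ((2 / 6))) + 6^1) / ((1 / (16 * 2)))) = 22627745280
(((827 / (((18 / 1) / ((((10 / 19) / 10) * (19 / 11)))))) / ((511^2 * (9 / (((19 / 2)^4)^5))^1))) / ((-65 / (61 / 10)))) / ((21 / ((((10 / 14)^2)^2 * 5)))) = -370581009989.08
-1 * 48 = -48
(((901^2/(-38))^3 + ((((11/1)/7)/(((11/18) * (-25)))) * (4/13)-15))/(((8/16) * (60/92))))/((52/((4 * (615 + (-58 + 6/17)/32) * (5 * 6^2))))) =-107747175414795415872588093/424434920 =-253860298334537167.38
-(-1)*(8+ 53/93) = 8.57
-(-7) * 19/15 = 133/15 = 8.87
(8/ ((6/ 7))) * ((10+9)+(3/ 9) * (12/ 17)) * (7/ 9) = 21364/ 153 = 139.63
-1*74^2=-5476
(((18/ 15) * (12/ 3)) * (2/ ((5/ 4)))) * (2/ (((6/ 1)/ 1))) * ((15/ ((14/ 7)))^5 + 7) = 1519198/ 25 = 60767.92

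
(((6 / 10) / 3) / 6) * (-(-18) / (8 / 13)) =0.98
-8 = -8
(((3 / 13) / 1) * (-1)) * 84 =-252 / 13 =-19.38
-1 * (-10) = 10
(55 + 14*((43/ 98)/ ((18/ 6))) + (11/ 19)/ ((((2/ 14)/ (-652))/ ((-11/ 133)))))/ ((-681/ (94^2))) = -18460259560/ 5162661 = -3575.73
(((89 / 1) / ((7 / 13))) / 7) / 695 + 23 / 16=801777 / 544880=1.47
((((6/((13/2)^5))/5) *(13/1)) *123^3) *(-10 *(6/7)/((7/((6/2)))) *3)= -38586938112/1399489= -27572.16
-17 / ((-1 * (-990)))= -17 / 990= -0.02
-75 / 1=-75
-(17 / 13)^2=-289 / 169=-1.71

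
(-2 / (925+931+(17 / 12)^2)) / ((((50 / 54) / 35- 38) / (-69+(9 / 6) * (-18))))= -5225472 / 1920227881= -0.00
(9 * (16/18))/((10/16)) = 64/5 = 12.80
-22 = -22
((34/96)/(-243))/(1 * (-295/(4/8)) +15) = 0.00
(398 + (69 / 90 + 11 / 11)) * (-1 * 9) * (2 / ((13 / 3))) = -107937 / 65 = -1660.57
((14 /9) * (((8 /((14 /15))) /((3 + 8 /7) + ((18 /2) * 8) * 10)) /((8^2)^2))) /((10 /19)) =133 /15571968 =0.00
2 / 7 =0.29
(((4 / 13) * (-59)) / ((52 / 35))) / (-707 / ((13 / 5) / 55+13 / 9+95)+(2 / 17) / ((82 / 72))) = 343730502185 / 203211210969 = 1.69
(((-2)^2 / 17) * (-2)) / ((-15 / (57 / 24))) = 19 / 255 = 0.07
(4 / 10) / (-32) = -1 / 80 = -0.01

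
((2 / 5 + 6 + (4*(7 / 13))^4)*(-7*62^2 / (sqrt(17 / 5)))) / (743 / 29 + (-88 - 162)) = 3111364721024*sqrt(85) / 15796946295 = 1815.88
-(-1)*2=2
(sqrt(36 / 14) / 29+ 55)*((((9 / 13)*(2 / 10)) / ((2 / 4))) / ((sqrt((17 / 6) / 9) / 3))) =972*sqrt(357) / 224315+ 1782*sqrt(102) / 221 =81.52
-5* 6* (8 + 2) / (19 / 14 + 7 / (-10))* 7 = -3195.65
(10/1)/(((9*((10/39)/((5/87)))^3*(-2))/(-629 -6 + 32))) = 735995/195112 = 3.77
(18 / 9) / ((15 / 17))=34 / 15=2.27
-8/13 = -0.62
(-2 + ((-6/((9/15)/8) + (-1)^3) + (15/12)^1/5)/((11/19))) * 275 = -155625/4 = -38906.25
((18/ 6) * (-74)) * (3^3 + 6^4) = -293706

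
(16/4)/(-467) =-4/467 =-0.01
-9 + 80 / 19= -4.79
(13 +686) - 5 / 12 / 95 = 699.00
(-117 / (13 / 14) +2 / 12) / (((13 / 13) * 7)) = -755 / 42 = -17.98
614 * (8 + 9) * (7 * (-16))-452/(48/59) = -14035339/12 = -1169611.58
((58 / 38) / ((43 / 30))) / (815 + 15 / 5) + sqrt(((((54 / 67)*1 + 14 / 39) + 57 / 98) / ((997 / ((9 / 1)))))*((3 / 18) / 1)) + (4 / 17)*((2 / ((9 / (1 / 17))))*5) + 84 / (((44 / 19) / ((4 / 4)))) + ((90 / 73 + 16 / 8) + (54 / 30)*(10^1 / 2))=sqrt(388388690911) / 12157418 + 33864331106015 / 697912958259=48.57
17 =17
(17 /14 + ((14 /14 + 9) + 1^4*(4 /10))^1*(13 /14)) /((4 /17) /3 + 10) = 38811 /35980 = 1.08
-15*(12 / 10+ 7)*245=-30135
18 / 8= 9 / 4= 2.25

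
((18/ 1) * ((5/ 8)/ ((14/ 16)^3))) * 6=34560/ 343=100.76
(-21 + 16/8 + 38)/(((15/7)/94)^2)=8226316/225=36561.40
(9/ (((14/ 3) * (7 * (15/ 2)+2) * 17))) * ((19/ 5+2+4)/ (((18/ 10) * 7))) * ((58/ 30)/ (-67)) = -29/ 620755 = -0.00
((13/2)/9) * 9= 13/2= 6.50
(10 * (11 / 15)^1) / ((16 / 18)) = 33 / 4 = 8.25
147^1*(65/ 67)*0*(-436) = 0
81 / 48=27 / 16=1.69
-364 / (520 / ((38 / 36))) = -133 / 180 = -0.74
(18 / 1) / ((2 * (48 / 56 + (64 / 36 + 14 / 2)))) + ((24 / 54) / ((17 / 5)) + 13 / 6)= 600223 / 185742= 3.23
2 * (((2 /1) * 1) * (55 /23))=220 /23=9.57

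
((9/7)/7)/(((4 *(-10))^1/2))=-9/980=-0.01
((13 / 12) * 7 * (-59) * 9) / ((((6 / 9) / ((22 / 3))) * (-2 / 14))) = 1240239 / 4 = 310059.75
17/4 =4.25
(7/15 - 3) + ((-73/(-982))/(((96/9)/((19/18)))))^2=-450275687011/177744199680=-2.53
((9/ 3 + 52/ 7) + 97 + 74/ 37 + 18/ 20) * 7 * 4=15446/ 5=3089.20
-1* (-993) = 993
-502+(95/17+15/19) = -160086/323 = -495.62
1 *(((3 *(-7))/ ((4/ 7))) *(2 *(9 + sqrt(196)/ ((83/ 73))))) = -1566.52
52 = 52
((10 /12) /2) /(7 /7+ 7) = 5 /96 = 0.05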